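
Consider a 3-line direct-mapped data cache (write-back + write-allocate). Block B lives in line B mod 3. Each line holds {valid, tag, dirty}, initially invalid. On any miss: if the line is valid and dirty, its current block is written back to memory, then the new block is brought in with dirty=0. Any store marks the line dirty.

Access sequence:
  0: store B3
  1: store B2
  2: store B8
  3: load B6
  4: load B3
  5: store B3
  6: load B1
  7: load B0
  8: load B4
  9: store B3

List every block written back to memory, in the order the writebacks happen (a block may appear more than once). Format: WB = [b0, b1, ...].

  0 | W B3 → L0 miss [D]
  1 | W B2 → L2 miss [D]
  2 | W B8 → L2 miss wb→B2 [D]
  3 | R B6 → L0 miss wb→B3 [-]
  4 | R B3 → L0 miss [-]
  5 | W B3 → L0 hit [D]
  6 | R B1 → L1 miss [-]
  7 | R B0 → L0 miss wb→B3 [-]
  8 | R B4 → L1 miss [-]
  9 | W B3 → L0 miss [D]

WB = [2, 3, 3]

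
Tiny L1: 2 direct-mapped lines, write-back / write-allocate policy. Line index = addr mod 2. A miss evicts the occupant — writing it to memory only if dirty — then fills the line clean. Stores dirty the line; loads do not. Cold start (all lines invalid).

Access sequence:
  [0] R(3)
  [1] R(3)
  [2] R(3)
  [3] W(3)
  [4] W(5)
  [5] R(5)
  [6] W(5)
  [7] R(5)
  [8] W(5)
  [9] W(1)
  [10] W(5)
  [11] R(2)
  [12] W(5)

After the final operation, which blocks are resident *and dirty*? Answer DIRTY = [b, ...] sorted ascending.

DIRTY = [5]

  0 | R B3 → L1 miss [-]
  1 | R B3 → L1 hit [-]
  2 | R B3 → L1 hit [-]
  3 | W B3 → L1 hit [D]
  4 | W B5 → L1 miss wb→B3 [D]
  5 | R B5 → L1 hit [D]
  6 | W B5 → L1 hit [D]
  7 | R B5 → L1 hit [D]
  8 | W B5 → L1 hit [D]
  9 | W B1 → L1 miss wb→B5 [D]
  10 | W B5 → L1 miss wb→B1 [D]
  11 | R B2 → L0 miss [-]
  12 | W B5 → L1 hit [D]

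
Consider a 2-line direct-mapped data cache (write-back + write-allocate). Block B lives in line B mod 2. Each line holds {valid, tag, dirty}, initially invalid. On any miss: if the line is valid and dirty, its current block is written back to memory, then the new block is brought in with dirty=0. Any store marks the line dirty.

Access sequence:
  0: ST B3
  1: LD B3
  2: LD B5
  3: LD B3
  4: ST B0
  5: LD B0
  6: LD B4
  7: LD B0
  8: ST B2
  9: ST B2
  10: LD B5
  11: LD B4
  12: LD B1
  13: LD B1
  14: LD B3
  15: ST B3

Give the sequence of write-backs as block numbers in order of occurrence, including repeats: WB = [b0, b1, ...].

0: W B3 -> L1 miss  d=D]
1: R B3 -> L1 hit  d=D]
2: R B5 -> L1 miss wb->B3  d=-]
3: R B3 -> L1 miss  d=-]
4: W B0 -> L0 miss  d=D]
5: R B0 -> L0 hit  d=D]
6: R B4 -> L0 miss wb->B0  d=-]
7: R B0 -> L0 miss  d=-]
8: W B2 -> L0 miss  d=D]
9: W B2 -> L0 hit  d=D]
10: R B5 -> L1 miss  d=-]
11: R B4 -> L0 miss wb->B2  d=-]
12: R B1 -> L1 miss  d=-]
13: R B1 -> L1 hit  d=-]
14: R B3 -> L1 miss  d=-]
15: W B3 -> L1 hit  d=D]

WB = [3, 0, 2]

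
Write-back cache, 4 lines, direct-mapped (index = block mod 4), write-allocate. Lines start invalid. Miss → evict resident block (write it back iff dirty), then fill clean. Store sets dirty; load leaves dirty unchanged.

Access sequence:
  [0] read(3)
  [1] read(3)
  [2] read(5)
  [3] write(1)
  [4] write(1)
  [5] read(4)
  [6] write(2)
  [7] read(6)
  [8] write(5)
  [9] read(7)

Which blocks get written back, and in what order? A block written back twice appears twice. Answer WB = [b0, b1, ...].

WB = [2, 1]

0: R B3 → L3 miss [-]
1: R B3 → L3 hit [-]
2: R B5 → L1 miss [-]
3: W B1 → L1 miss [D]
4: W B1 → L1 hit [D]
5: R B4 → L0 miss [-]
6: W B2 → L2 miss [D]
7: R B6 → L2 miss wb→B2 [-]
8: W B5 → L1 miss wb→B1 [D]
9: R B7 → L3 miss [-]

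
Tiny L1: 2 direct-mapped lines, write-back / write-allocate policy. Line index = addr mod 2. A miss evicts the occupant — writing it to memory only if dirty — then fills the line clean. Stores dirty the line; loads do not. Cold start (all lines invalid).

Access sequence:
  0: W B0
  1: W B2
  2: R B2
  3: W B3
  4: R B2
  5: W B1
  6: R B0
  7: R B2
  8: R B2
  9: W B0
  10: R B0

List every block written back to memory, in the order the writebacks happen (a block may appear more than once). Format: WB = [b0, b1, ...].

WB = [0, 3, 2]

  0 | W B0 → L0 miss [D]
  1 | W B2 → L0 miss wb→B0 [D]
  2 | R B2 → L0 hit [D]
  3 | W B3 → L1 miss [D]
  4 | R B2 → L0 hit [D]
  5 | W B1 → L1 miss wb→B3 [D]
  6 | R B0 → L0 miss wb→B2 [-]
  7 | R B2 → L0 miss [-]
  8 | R B2 → L0 hit [-]
  9 | W B0 → L0 miss [D]
  10 | R B0 → L0 hit [D]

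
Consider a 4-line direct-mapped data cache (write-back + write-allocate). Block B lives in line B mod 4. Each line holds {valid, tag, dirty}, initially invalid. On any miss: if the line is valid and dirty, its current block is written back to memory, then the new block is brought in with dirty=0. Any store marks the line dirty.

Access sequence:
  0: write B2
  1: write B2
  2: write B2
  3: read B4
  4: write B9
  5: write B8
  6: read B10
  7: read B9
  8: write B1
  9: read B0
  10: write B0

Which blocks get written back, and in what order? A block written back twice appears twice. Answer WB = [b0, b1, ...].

WB = [2, 9, 8]

  0 | W B2 → L2 miss [D]
  1 | W B2 → L2 hit [D]
  2 | W B2 → L2 hit [D]
  3 | R B4 → L0 miss [-]
  4 | W B9 → L1 miss [D]
  5 | W B8 → L0 miss [D]
  6 | R B10 → L2 miss wb→B2 [-]
  7 | R B9 → L1 hit [D]
  8 | W B1 → L1 miss wb→B9 [D]
  9 | R B0 → L0 miss wb→B8 [-]
  10 | W B0 → L0 hit [D]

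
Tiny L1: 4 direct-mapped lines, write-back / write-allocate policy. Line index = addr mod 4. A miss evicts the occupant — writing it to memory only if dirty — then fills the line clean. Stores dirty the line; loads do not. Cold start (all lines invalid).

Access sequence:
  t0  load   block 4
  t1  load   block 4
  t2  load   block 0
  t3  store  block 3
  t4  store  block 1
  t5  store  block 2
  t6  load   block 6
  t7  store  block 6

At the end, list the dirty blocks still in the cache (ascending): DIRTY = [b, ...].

DIRTY = [1, 3, 6]

0: R B4 -> L0 miss  d=-]
1: R B4 -> L0 hit  d=-]
2: R B0 -> L0 miss  d=-]
3: W B3 -> L3 miss  d=D]
4: W B1 -> L1 miss  d=D]
5: W B2 -> L2 miss  d=D]
6: R B6 -> L2 miss wb->B2  d=-]
7: W B6 -> L2 hit  d=D]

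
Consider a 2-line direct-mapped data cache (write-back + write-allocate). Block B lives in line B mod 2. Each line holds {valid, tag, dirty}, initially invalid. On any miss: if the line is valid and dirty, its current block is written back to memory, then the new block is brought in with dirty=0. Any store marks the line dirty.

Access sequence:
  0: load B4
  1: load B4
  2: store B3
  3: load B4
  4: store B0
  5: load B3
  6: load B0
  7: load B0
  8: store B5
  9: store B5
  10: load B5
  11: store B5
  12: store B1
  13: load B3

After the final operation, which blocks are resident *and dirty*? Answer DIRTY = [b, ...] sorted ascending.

DIRTY = [0]

  0 | R B4 → L0 miss [-]
  1 | R B4 → L0 hit [-]
  2 | W B3 → L1 miss [D]
  3 | R B4 → L0 hit [-]
  4 | W B0 → L0 miss [D]
  5 | R B3 → L1 hit [D]
  6 | R B0 → L0 hit [D]
  7 | R B0 → L0 hit [D]
  8 | W B5 → L1 miss wb→B3 [D]
  9 | W B5 → L1 hit [D]
  10 | R B5 → L1 hit [D]
  11 | W B5 → L1 hit [D]
  12 | W B1 → L1 miss wb→B5 [D]
  13 | R B3 → L1 miss wb→B1 [-]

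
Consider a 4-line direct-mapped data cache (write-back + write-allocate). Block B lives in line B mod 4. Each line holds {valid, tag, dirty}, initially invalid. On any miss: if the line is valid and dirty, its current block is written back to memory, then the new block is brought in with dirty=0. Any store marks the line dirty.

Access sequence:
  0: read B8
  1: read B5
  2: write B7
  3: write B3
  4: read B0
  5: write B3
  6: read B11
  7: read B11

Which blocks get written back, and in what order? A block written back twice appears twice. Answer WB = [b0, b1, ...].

  0 | R B8 → L0 miss [-]
  1 | R B5 → L1 miss [-]
  2 | W B7 → L3 miss [D]
  3 | W B3 → L3 miss wb→B7 [D]
  4 | R B0 → L0 miss [-]
  5 | W B3 → L3 hit [D]
  6 | R B11 → L3 miss wb→B3 [-]
  7 | R B11 → L3 hit [-]

WB = [7, 3]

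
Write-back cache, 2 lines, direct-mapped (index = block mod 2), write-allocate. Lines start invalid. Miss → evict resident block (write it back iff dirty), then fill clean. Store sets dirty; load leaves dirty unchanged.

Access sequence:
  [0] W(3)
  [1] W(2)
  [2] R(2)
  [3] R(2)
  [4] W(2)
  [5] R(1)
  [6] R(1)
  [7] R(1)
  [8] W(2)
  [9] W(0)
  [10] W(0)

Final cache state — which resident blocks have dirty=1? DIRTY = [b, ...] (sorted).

DIRTY = [0]

  0 | W B3 → L1 miss [D]
  1 | W B2 → L0 miss [D]
  2 | R B2 → L0 hit [D]
  3 | R B2 → L0 hit [D]
  4 | W B2 → L0 hit [D]
  5 | R B1 → L1 miss wb→B3 [-]
  6 | R B1 → L1 hit [-]
  7 | R B1 → L1 hit [-]
  8 | W B2 → L0 hit [D]
  9 | W B0 → L0 miss wb→B2 [D]
  10 | W B0 → L0 hit [D]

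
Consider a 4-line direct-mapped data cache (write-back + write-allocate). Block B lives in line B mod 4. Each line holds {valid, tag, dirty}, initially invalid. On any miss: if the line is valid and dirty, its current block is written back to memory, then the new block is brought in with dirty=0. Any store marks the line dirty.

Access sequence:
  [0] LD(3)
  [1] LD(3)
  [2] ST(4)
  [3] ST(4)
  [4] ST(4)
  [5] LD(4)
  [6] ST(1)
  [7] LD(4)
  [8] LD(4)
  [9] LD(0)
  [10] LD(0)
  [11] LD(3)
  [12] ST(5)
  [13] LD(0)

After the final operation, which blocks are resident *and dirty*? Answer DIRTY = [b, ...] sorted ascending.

  0 | R B3 → L3 miss [-]
  1 | R B3 → L3 hit [-]
  2 | W B4 → L0 miss [D]
  3 | W B4 → L0 hit [D]
  4 | W B4 → L0 hit [D]
  5 | R B4 → L0 hit [D]
  6 | W B1 → L1 miss [D]
  7 | R B4 → L0 hit [D]
  8 | R B4 → L0 hit [D]
  9 | R B0 → L0 miss wb→B4 [-]
  10 | R B0 → L0 hit [-]
  11 | R B3 → L3 hit [-]
  12 | W B5 → L1 miss wb→B1 [D]
  13 | R B0 → L0 hit [-]

DIRTY = [5]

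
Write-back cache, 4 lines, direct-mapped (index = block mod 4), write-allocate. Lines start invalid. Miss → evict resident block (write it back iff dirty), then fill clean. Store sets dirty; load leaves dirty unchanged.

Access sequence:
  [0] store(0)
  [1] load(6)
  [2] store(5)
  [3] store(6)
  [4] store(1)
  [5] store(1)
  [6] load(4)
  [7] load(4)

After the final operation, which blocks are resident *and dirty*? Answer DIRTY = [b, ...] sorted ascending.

0: W B0 → L0 miss [D]
1: R B6 → L2 miss [-]
2: W B5 → L1 miss [D]
3: W B6 → L2 hit [D]
4: W B1 → L1 miss wb→B5 [D]
5: W B1 → L1 hit [D]
6: R B4 → L0 miss wb→B0 [-]
7: R B4 → L0 hit [-]

DIRTY = [1, 6]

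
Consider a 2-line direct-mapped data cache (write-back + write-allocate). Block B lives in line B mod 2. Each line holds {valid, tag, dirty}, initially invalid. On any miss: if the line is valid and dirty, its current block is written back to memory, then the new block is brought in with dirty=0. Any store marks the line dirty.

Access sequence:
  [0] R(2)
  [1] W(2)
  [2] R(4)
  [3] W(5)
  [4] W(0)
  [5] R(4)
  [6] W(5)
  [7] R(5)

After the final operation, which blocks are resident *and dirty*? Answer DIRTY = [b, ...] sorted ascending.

DIRTY = [5]

0: R B2 -> L0 miss  d=-]
1: W B2 -> L0 hit  d=D]
2: R B4 -> L0 miss wb->B2  d=-]
3: W B5 -> L1 miss  d=D]
4: W B0 -> L0 miss  d=D]
5: R B4 -> L0 miss wb->B0  d=-]
6: W B5 -> L1 hit  d=D]
7: R B5 -> L1 hit  d=D]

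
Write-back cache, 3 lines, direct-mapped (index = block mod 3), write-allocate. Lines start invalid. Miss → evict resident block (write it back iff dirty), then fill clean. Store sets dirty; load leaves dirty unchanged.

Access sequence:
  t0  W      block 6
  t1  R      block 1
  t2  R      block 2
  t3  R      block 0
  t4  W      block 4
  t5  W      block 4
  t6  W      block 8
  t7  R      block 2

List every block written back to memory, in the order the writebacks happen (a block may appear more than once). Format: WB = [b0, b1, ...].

0: W B6 → L0 miss [D]
1: R B1 → L1 miss [-]
2: R B2 → L2 miss [-]
3: R B0 → L0 miss wb→B6 [-]
4: W B4 → L1 miss [D]
5: W B4 → L1 hit [D]
6: W B8 → L2 miss [D]
7: R B2 → L2 miss wb→B8 [-]

WB = [6, 8]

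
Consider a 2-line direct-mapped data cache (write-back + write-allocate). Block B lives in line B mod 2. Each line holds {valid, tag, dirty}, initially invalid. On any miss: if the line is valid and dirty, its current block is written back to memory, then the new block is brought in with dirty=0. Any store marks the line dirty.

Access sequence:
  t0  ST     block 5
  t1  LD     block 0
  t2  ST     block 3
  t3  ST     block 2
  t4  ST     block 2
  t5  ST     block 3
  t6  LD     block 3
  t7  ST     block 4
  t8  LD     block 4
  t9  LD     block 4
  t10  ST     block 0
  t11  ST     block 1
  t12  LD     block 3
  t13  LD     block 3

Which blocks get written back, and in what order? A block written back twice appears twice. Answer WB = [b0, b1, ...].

WB = [5, 2, 4, 3, 1]

0: W B5 -> L1 miss  d=D]
1: R B0 -> L0 miss  d=-]
2: W B3 -> L1 miss wb->B5  d=D]
3: W B2 -> L0 miss  d=D]
4: W B2 -> L0 hit  d=D]
5: W B3 -> L1 hit  d=D]
6: R B3 -> L1 hit  d=D]
7: W B4 -> L0 miss wb->B2  d=D]
8: R B4 -> L0 hit  d=D]
9: R B4 -> L0 hit  d=D]
10: W B0 -> L0 miss wb->B4  d=D]
11: W B1 -> L1 miss wb->B3  d=D]
12: R B3 -> L1 miss wb->B1  d=-]
13: R B3 -> L1 hit  d=-]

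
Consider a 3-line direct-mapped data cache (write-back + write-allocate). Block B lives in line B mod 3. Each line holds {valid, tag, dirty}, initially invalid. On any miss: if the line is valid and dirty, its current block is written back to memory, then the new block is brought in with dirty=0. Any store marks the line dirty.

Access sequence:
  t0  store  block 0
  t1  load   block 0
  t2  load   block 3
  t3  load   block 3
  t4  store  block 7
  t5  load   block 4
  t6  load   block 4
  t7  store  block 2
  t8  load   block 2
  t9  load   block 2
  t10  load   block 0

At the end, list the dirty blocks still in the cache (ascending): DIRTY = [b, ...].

DIRTY = [2]

0: W B0 -> L0 miss  d=D]
1: R B0 -> L0 hit  d=D]
2: R B3 -> L0 miss wb->B0  d=-]
3: R B3 -> L0 hit  d=-]
4: W B7 -> L1 miss  d=D]
5: R B4 -> L1 miss wb->B7  d=-]
6: R B4 -> L1 hit  d=-]
7: W B2 -> L2 miss  d=D]
8: R B2 -> L2 hit  d=D]
9: R B2 -> L2 hit  d=D]
10: R B0 -> L0 miss  d=-]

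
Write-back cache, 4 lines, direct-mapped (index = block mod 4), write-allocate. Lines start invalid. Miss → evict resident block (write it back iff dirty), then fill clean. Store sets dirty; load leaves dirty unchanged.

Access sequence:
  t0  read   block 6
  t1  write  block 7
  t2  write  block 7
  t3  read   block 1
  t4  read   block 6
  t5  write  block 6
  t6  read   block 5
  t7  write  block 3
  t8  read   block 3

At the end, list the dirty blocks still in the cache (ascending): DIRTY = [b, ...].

DIRTY = [3, 6]

0: R B6 → L2 miss [-]
1: W B7 → L3 miss [D]
2: W B7 → L3 hit [D]
3: R B1 → L1 miss [-]
4: R B6 → L2 hit [-]
5: W B6 → L2 hit [D]
6: R B5 → L1 miss [-]
7: W B3 → L3 miss wb→B7 [D]
8: R B3 → L3 hit [D]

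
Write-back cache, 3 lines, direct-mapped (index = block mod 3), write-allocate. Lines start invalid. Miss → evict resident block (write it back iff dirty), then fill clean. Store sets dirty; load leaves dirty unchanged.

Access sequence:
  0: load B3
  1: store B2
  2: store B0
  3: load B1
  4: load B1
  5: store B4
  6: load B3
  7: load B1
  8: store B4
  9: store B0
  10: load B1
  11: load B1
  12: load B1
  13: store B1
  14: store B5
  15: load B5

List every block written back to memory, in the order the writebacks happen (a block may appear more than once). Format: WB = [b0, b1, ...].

0: R B3 -> L0 miss  d=-]
1: W B2 -> L2 miss  d=D]
2: W B0 -> L0 miss  d=D]
3: R B1 -> L1 miss  d=-]
4: R B1 -> L1 hit  d=-]
5: W B4 -> L1 miss  d=D]
6: R B3 -> L0 miss wb->B0  d=-]
7: R B1 -> L1 miss wb->B4  d=-]
8: W B4 -> L1 miss  d=D]
9: W B0 -> L0 miss  d=D]
10: R B1 -> L1 miss wb->B4  d=-]
11: R B1 -> L1 hit  d=-]
12: R B1 -> L1 hit  d=-]
13: W B1 -> L1 hit  d=D]
14: W B5 -> L2 miss wb->B2  d=D]
15: R B5 -> L2 hit  d=D]

WB = [0, 4, 4, 2]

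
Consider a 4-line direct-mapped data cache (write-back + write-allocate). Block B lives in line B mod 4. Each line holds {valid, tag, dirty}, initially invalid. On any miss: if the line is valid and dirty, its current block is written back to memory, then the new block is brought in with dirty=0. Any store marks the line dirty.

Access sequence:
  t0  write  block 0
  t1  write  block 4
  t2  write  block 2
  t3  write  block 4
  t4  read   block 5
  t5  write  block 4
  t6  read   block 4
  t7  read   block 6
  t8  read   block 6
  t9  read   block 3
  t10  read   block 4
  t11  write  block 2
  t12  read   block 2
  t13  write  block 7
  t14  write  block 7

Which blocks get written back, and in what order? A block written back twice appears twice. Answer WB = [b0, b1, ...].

WB = [0, 2]

  0 | W B0 → L0 miss [D]
  1 | W B4 → L0 miss wb→B0 [D]
  2 | W B2 → L2 miss [D]
  3 | W B4 → L0 hit [D]
  4 | R B5 → L1 miss [-]
  5 | W B4 → L0 hit [D]
  6 | R B4 → L0 hit [D]
  7 | R B6 → L2 miss wb→B2 [-]
  8 | R B6 → L2 hit [-]
  9 | R B3 → L3 miss [-]
  10 | R B4 → L0 hit [D]
  11 | W B2 → L2 miss [D]
  12 | R B2 → L2 hit [D]
  13 | W B7 → L3 miss [D]
  14 | W B7 → L3 hit [D]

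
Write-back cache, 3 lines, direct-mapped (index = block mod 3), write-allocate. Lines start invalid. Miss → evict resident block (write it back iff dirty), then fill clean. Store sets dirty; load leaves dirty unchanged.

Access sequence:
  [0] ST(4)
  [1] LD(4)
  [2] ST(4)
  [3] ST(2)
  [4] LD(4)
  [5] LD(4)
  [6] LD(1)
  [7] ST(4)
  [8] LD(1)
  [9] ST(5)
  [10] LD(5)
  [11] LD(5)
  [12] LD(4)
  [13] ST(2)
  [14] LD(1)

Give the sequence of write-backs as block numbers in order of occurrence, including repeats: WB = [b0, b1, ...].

WB = [4, 4, 2, 5]

  0 | W B4 → L1 miss [D]
  1 | R B4 → L1 hit [D]
  2 | W B4 → L1 hit [D]
  3 | W B2 → L2 miss [D]
  4 | R B4 → L1 hit [D]
  5 | R B4 → L1 hit [D]
  6 | R B1 → L1 miss wb→B4 [-]
  7 | W B4 → L1 miss [D]
  8 | R B1 → L1 miss wb→B4 [-]
  9 | W B5 → L2 miss wb→B2 [D]
  10 | R B5 → L2 hit [D]
  11 | R B5 → L2 hit [D]
  12 | R B4 → L1 miss [-]
  13 | W B2 → L2 miss wb→B5 [D]
  14 | R B1 → L1 miss [-]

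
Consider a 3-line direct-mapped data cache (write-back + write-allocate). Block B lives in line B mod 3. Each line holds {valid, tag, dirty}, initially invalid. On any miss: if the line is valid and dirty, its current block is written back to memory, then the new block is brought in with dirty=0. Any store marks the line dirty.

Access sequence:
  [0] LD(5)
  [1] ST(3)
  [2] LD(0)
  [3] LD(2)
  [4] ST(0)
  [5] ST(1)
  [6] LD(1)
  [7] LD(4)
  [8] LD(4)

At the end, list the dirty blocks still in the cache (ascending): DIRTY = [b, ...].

DIRTY = [0]

  0 | R B5 → L2 miss [-]
  1 | W B3 → L0 miss [D]
  2 | R B0 → L0 miss wb→B3 [-]
  3 | R B2 → L2 miss [-]
  4 | W B0 → L0 hit [D]
  5 | W B1 → L1 miss [D]
  6 | R B1 → L1 hit [D]
  7 | R B4 → L1 miss wb→B1 [-]
  8 | R B4 → L1 hit [-]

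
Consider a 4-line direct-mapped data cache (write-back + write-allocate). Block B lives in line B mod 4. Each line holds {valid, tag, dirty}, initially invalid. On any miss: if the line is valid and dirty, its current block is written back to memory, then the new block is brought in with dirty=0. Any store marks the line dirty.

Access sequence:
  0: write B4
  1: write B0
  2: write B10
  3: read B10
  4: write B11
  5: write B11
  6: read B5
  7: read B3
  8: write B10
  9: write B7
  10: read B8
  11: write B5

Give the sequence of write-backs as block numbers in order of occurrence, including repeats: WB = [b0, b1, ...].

WB = [4, 11, 0]

  0 | W B4 → L0 miss [D]
  1 | W B0 → L0 miss wb→B4 [D]
  2 | W B10 → L2 miss [D]
  3 | R B10 → L2 hit [D]
  4 | W B11 → L3 miss [D]
  5 | W B11 → L3 hit [D]
  6 | R B5 → L1 miss [-]
  7 | R B3 → L3 miss wb→B11 [-]
  8 | W B10 → L2 hit [D]
  9 | W B7 → L3 miss [D]
  10 | R B8 → L0 miss wb→B0 [-]
  11 | W B5 → L1 hit [D]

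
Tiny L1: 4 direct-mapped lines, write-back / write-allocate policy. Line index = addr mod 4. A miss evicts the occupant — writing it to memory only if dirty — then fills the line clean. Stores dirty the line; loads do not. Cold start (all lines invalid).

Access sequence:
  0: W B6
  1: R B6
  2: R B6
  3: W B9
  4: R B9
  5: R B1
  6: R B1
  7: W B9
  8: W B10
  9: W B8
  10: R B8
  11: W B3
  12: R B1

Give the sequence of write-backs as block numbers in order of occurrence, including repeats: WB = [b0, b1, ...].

WB = [9, 6, 9]

  0 | W B6 → L2 miss [D]
  1 | R B6 → L2 hit [D]
  2 | R B6 → L2 hit [D]
  3 | W B9 → L1 miss [D]
  4 | R B9 → L1 hit [D]
  5 | R B1 → L1 miss wb→B9 [-]
  6 | R B1 → L1 hit [-]
  7 | W B9 → L1 miss [D]
  8 | W B10 → L2 miss wb→B6 [D]
  9 | W B8 → L0 miss [D]
  10 | R B8 → L0 hit [D]
  11 | W B3 → L3 miss [D]
  12 | R B1 → L1 miss wb→B9 [-]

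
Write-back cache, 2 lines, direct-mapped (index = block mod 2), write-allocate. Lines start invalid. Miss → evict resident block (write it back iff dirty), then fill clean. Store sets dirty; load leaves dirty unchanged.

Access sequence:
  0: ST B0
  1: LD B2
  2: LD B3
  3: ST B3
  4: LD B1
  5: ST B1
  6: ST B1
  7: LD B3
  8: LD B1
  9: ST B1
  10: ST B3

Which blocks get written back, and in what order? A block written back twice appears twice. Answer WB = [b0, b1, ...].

0: W B0 → L0 miss [D]
1: R B2 → L0 miss wb→B0 [-]
2: R B3 → L1 miss [-]
3: W B3 → L1 hit [D]
4: R B1 → L1 miss wb→B3 [-]
5: W B1 → L1 hit [D]
6: W B1 → L1 hit [D]
7: R B3 → L1 miss wb→B1 [-]
8: R B1 → L1 miss [-]
9: W B1 → L1 hit [D]
10: W B3 → L1 miss wb→B1 [D]

WB = [0, 3, 1, 1]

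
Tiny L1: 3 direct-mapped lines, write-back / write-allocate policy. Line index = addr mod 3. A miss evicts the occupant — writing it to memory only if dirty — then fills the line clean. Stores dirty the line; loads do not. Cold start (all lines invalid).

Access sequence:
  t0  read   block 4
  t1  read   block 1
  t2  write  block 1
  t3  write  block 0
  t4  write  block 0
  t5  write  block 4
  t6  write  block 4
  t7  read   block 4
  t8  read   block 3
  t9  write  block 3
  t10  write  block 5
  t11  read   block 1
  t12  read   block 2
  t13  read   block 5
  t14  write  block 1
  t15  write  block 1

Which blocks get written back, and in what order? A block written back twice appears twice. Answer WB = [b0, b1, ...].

WB = [1, 0, 4, 5]

  0 | R B4 → L1 miss [-]
  1 | R B1 → L1 miss [-]
  2 | W B1 → L1 hit [D]
  3 | W B0 → L0 miss [D]
  4 | W B0 → L0 hit [D]
  5 | W B4 → L1 miss wb→B1 [D]
  6 | W B4 → L1 hit [D]
  7 | R B4 → L1 hit [D]
  8 | R B3 → L0 miss wb→B0 [-]
  9 | W B3 → L0 hit [D]
  10 | W B5 → L2 miss [D]
  11 | R B1 → L1 miss wb→B4 [-]
  12 | R B2 → L2 miss wb→B5 [-]
  13 | R B5 → L2 miss [-]
  14 | W B1 → L1 hit [D]
  15 | W B1 → L1 hit [D]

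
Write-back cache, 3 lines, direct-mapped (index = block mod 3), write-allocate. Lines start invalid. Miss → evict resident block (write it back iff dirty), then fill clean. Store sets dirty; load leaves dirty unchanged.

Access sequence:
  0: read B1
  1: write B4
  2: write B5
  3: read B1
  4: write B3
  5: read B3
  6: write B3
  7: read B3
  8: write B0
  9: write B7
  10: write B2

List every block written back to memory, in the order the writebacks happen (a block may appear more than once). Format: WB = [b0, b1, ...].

0: R B1 → L1 miss [-]
1: W B4 → L1 miss [D]
2: W B5 → L2 miss [D]
3: R B1 → L1 miss wb→B4 [-]
4: W B3 → L0 miss [D]
5: R B3 → L0 hit [D]
6: W B3 → L0 hit [D]
7: R B3 → L0 hit [D]
8: W B0 → L0 miss wb→B3 [D]
9: W B7 → L1 miss [D]
10: W B2 → L2 miss wb→B5 [D]

WB = [4, 3, 5]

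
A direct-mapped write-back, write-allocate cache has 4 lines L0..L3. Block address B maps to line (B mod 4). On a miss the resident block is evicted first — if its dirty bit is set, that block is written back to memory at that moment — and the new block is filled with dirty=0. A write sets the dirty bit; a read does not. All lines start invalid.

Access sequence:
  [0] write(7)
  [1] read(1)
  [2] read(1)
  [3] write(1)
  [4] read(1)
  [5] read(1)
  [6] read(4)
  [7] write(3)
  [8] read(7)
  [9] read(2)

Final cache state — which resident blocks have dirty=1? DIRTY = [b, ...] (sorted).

DIRTY = [1]

0: W B7 -> L3 miss  d=D]
1: R B1 -> L1 miss  d=-]
2: R B1 -> L1 hit  d=-]
3: W B1 -> L1 hit  d=D]
4: R B1 -> L1 hit  d=D]
5: R B1 -> L1 hit  d=D]
6: R B4 -> L0 miss  d=-]
7: W B3 -> L3 miss wb->B7  d=D]
8: R B7 -> L3 miss wb->B3  d=-]
9: R B2 -> L2 miss  d=-]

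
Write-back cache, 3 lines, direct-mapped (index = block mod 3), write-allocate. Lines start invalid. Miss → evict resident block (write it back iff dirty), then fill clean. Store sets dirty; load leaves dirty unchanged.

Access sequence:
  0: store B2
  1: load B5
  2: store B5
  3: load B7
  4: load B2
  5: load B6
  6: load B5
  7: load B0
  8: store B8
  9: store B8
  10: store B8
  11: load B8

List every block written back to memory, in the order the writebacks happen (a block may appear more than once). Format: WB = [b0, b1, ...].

0: W B2 -> L2 miss  d=D]
1: R B5 -> L2 miss wb->B2  d=-]
2: W B5 -> L2 hit  d=D]
3: R B7 -> L1 miss  d=-]
4: R B2 -> L2 miss wb->B5  d=-]
5: R B6 -> L0 miss  d=-]
6: R B5 -> L2 miss  d=-]
7: R B0 -> L0 miss  d=-]
8: W B8 -> L2 miss  d=D]
9: W B8 -> L2 hit  d=D]
10: W B8 -> L2 hit  d=D]
11: R B8 -> L2 hit  d=D]

WB = [2, 5]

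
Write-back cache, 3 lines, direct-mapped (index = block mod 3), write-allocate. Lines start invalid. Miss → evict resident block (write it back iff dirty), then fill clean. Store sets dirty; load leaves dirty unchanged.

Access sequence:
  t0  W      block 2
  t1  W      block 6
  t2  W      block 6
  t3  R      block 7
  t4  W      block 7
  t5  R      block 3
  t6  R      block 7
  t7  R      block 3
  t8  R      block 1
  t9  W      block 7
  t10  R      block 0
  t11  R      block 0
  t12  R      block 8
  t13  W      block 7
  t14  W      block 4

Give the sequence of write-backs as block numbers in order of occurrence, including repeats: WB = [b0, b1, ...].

WB = [6, 7, 2, 7]

0: W B2 → L2 miss [D]
1: W B6 → L0 miss [D]
2: W B6 → L0 hit [D]
3: R B7 → L1 miss [-]
4: W B7 → L1 hit [D]
5: R B3 → L0 miss wb→B6 [-]
6: R B7 → L1 hit [D]
7: R B3 → L0 hit [-]
8: R B1 → L1 miss wb→B7 [-]
9: W B7 → L1 miss [D]
10: R B0 → L0 miss [-]
11: R B0 → L0 hit [-]
12: R B8 → L2 miss wb→B2 [-]
13: W B7 → L1 hit [D]
14: W B4 → L1 miss wb→B7 [D]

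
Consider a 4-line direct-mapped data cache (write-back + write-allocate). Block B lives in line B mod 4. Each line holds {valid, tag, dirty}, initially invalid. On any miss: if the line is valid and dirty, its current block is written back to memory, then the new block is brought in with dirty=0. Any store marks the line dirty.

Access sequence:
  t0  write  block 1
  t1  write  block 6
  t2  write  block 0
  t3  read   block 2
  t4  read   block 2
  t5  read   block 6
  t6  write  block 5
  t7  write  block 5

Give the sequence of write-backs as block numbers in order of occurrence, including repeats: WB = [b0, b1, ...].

WB = [6, 1]

  0 | W B1 → L1 miss [D]
  1 | W B6 → L2 miss [D]
  2 | W B0 → L0 miss [D]
  3 | R B2 → L2 miss wb→B6 [-]
  4 | R B2 → L2 hit [-]
  5 | R B6 → L2 miss [-]
  6 | W B5 → L1 miss wb→B1 [D]
  7 | W B5 → L1 hit [D]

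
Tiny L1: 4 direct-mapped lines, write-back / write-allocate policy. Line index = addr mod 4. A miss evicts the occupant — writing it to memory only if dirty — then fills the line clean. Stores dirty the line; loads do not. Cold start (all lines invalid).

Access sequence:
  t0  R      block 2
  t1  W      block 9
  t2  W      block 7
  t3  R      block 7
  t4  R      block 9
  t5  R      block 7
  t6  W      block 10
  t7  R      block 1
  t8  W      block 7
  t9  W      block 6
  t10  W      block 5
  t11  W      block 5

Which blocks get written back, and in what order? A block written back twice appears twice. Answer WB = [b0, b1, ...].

WB = [9, 10]

  0 | R B2 → L2 miss [-]
  1 | W B9 → L1 miss [D]
  2 | W B7 → L3 miss [D]
  3 | R B7 → L3 hit [D]
  4 | R B9 → L1 hit [D]
  5 | R B7 → L3 hit [D]
  6 | W B10 → L2 miss [D]
  7 | R B1 → L1 miss wb→B9 [-]
  8 | W B7 → L3 hit [D]
  9 | W B6 → L2 miss wb→B10 [D]
  10 | W B5 → L1 miss [D]
  11 | W B5 → L1 hit [D]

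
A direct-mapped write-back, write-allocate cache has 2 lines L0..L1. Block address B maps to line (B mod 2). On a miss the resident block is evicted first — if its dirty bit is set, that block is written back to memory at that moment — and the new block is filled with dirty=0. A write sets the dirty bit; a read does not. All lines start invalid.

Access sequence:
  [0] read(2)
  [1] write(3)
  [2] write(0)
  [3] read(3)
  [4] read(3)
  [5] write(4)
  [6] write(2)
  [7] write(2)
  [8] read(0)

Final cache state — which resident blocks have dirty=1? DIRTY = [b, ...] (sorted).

DIRTY = [3]

0: R B2 -> L0 miss  d=-]
1: W B3 -> L1 miss  d=D]
2: W B0 -> L0 miss  d=D]
3: R B3 -> L1 hit  d=D]
4: R B3 -> L1 hit  d=D]
5: W B4 -> L0 miss wb->B0  d=D]
6: W B2 -> L0 miss wb->B4  d=D]
7: W B2 -> L0 hit  d=D]
8: R B0 -> L0 miss wb->B2  d=-]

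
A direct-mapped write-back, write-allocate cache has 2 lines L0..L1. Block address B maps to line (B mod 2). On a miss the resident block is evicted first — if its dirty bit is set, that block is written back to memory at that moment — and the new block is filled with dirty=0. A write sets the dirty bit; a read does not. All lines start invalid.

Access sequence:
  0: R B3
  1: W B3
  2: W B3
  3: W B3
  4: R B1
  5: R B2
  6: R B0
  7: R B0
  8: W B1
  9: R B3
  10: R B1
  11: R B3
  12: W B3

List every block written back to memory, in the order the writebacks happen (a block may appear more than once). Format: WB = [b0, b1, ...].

0: R B3 → L1 miss [-]
1: W B3 → L1 hit [D]
2: W B3 → L1 hit [D]
3: W B3 → L1 hit [D]
4: R B1 → L1 miss wb→B3 [-]
5: R B2 → L0 miss [-]
6: R B0 → L0 miss [-]
7: R B0 → L0 hit [-]
8: W B1 → L1 hit [D]
9: R B3 → L1 miss wb→B1 [-]
10: R B1 → L1 miss [-]
11: R B3 → L1 miss [-]
12: W B3 → L1 hit [D]

WB = [3, 1]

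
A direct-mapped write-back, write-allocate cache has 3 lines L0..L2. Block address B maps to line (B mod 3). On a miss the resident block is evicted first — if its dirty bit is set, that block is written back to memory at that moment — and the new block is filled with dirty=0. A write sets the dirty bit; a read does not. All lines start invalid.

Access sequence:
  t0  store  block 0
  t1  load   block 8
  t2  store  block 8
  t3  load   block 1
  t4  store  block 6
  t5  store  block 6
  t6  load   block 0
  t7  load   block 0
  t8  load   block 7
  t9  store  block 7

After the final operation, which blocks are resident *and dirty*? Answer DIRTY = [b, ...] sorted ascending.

DIRTY = [7, 8]

  0 | W B0 → L0 miss [D]
  1 | R B8 → L2 miss [-]
  2 | W B8 → L2 hit [D]
  3 | R B1 → L1 miss [-]
  4 | W B6 → L0 miss wb→B0 [D]
  5 | W B6 → L0 hit [D]
  6 | R B0 → L0 miss wb→B6 [-]
  7 | R B0 → L0 hit [-]
  8 | R B7 → L1 miss [-]
  9 | W B7 → L1 hit [D]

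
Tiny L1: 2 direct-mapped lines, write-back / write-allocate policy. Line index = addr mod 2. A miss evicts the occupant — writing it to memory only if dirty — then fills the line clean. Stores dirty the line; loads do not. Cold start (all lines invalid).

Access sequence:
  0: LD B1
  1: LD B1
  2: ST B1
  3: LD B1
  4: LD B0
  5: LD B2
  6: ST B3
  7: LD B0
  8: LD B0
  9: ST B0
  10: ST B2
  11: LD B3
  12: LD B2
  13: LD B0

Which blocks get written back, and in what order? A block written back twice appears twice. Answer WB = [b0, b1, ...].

WB = [1, 0, 2]

0: R B1 → L1 miss [-]
1: R B1 → L1 hit [-]
2: W B1 → L1 hit [D]
3: R B1 → L1 hit [D]
4: R B0 → L0 miss [-]
5: R B2 → L0 miss [-]
6: W B3 → L1 miss wb→B1 [D]
7: R B0 → L0 miss [-]
8: R B0 → L0 hit [-]
9: W B0 → L0 hit [D]
10: W B2 → L0 miss wb→B0 [D]
11: R B3 → L1 hit [D]
12: R B2 → L0 hit [D]
13: R B0 → L0 miss wb→B2 [-]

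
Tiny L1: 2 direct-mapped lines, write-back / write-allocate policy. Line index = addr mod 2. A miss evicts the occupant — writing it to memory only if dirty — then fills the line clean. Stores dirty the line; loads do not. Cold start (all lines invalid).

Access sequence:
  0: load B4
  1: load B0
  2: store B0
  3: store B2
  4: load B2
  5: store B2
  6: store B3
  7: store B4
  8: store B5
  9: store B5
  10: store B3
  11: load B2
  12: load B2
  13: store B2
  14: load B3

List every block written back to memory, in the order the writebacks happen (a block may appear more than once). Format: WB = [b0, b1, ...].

WB = [0, 2, 3, 5, 4]

0: R B4 → L0 miss [-]
1: R B0 → L0 miss [-]
2: W B0 → L0 hit [D]
3: W B2 → L0 miss wb→B0 [D]
4: R B2 → L0 hit [D]
5: W B2 → L0 hit [D]
6: W B3 → L1 miss [D]
7: W B4 → L0 miss wb→B2 [D]
8: W B5 → L1 miss wb→B3 [D]
9: W B5 → L1 hit [D]
10: W B3 → L1 miss wb→B5 [D]
11: R B2 → L0 miss wb→B4 [-]
12: R B2 → L0 hit [-]
13: W B2 → L0 hit [D]
14: R B3 → L1 hit [D]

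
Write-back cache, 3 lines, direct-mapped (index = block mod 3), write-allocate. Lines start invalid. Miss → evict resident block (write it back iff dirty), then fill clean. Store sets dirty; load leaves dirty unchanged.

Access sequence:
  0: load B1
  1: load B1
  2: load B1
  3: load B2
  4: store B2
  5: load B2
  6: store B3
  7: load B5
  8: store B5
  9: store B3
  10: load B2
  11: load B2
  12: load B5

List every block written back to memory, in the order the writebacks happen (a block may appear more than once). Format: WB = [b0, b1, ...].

0: R B1 -> L1 miss  d=-]
1: R B1 -> L1 hit  d=-]
2: R B1 -> L1 hit  d=-]
3: R B2 -> L2 miss  d=-]
4: W B2 -> L2 hit  d=D]
5: R B2 -> L2 hit  d=D]
6: W B3 -> L0 miss  d=D]
7: R B5 -> L2 miss wb->B2  d=-]
8: W B5 -> L2 hit  d=D]
9: W B3 -> L0 hit  d=D]
10: R B2 -> L2 miss wb->B5  d=-]
11: R B2 -> L2 hit  d=-]
12: R B5 -> L2 miss  d=-]

WB = [2, 5]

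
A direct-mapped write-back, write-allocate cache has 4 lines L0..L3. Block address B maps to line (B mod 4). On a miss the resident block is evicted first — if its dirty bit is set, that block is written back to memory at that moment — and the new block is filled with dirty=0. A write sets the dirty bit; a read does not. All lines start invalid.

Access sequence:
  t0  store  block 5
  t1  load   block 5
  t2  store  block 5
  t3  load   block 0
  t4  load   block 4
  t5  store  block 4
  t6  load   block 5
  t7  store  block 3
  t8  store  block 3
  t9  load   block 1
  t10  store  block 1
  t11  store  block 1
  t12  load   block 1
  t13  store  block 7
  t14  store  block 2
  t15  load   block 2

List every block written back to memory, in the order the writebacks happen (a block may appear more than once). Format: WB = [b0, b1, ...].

0: W B5 → L1 miss [D]
1: R B5 → L1 hit [D]
2: W B5 → L1 hit [D]
3: R B0 → L0 miss [-]
4: R B4 → L0 miss [-]
5: W B4 → L0 hit [D]
6: R B5 → L1 hit [D]
7: W B3 → L3 miss [D]
8: W B3 → L3 hit [D]
9: R B1 → L1 miss wb→B5 [-]
10: W B1 → L1 hit [D]
11: W B1 → L1 hit [D]
12: R B1 → L1 hit [D]
13: W B7 → L3 miss wb→B3 [D]
14: W B2 → L2 miss [D]
15: R B2 → L2 hit [D]

WB = [5, 3]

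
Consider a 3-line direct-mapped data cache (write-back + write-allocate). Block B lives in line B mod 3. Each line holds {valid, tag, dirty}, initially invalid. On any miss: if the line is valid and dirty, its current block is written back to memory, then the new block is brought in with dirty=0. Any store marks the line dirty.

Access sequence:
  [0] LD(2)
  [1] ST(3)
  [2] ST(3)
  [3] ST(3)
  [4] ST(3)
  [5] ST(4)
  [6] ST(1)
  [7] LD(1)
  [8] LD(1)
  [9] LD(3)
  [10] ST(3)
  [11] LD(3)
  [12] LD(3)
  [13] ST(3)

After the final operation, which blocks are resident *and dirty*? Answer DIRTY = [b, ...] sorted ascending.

  0 | R B2 → L2 miss [-]
  1 | W B3 → L0 miss [D]
  2 | W B3 → L0 hit [D]
  3 | W B3 → L0 hit [D]
  4 | W B3 → L0 hit [D]
  5 | W B4 → L1 miss [D]
  6 | W B1 → L1 miss wb→B4 [D]
  7 | R B1 → L1 hit [D]
  8 | R B1 → L1 hit [D]
  9 | R B3 → L0 hit [D]
  10 | W B3 → L0 hit [D]
  11 | R B3 → L0 hit [D]
  12 | R B3 → L0 hit [D]
  13 | W B3 → L0 hit [D]

DIRTY = [1, 3]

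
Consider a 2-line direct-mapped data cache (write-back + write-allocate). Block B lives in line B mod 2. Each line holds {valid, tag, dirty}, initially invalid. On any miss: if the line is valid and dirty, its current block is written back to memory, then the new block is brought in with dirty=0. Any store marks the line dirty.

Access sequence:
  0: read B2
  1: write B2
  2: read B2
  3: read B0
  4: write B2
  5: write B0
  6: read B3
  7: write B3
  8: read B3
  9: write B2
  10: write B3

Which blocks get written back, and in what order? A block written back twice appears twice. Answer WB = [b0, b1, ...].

0: R B2 → L0 miss [-]
1: W B2 → L0 hit [D]
2: R B2 → L0 hit [D]
3: R B0 → L0 miss wb→B2 [-]
4: W B2 → L0 miss [D]
5: W B0 → L0 miss wb→B2 [D]
6: R B3 → L1 miss [-]
7: W B3 → L1 hit [D]
8: R B3 → L1 hit [D]
9: W B2 → L0 miss wb→B0 [D]
10: W B3 → L1 hit [D]

WB = [2, 2, 0]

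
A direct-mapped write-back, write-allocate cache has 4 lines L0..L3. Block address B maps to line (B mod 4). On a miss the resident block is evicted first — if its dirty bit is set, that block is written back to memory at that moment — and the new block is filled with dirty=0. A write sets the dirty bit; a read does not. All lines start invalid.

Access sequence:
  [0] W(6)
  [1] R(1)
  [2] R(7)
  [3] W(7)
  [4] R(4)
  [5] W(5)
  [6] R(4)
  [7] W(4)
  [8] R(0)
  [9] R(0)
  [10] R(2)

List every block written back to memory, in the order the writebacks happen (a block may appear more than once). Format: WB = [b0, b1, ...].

0: W B6 -> L2 miss  d=D]
1: R B1 -> L1 miss  d=-]
2: R B7 -> L3 miss  d=-]
3: W B7 -> L3 hit  d=D]
4: R B4 -> L0 miss  d=-]
5: W B5 -> L1 miss  d=D]
6: R B4 -> L0 hit  d=-]
7: W B4 -> L0 hit  d=D]
8: R B0 -> L0 miss wb->B4  d=-]
9: R B0 -> L0 hit  d=-]
10: R B2 -> L2 miss wb->B6  d=-]

WB = [4, 6]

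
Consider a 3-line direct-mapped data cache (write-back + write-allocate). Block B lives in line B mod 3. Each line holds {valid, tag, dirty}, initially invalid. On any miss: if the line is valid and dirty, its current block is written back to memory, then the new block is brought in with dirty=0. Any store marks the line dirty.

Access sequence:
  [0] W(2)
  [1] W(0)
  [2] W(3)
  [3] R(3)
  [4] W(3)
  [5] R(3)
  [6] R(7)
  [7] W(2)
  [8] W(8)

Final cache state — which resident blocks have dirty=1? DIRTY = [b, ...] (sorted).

DIRTY = [3, 8]

  0 | W B2 → L2 miss [D]
  1 | W B0 → L0 miss [D]
  2 | W B3 → L0 miss wb→B0 [D]
  3 | R B3 → L0 hit [D]
  4 | W B3 → L0 hit [D]
  5 | R B3 → L0 hit [D]
  6 | R B7 → L1 miss [-]
  7 | W B2 → L2 hit [D]
  8 | W B8 → L2 miss wb→B2 [D]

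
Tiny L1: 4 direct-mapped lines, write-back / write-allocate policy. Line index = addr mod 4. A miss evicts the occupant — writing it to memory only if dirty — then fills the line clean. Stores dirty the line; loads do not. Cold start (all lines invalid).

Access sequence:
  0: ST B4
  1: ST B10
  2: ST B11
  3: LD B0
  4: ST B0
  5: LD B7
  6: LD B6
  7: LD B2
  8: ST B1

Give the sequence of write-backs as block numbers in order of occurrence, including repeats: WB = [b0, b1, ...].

0: W B4 -> L0 miss  d=D]
1: W B10 -> L2 miss  d=D]
2: W B11 -> L3 miss  d=D]
3: R B0 -> L0 miss wb->B4  d=-]
4: W B0 -> L0 hit  d=D]
5: R B7 -> L3 miss wb->B11  d=-]
6: R B6 -> L2 miss wb->B10  d=-]
7: R B2 -> L2 miss  d=-]
8: W B1 -> L1 miss  d=D]

WB = [4, 11, 10]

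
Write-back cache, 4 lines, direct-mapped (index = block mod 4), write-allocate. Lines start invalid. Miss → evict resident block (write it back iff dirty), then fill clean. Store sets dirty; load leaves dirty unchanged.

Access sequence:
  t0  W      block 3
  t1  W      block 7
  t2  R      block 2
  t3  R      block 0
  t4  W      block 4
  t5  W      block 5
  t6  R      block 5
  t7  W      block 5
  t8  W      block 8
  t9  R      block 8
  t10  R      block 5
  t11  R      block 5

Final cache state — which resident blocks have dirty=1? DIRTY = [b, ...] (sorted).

DIRTY = [5, 7, 8]

0: W B3 -> L3 miss  d=D]
1: W B7 -> L3 miss wb->B3  d=D]
2: R B2 -> L2 miss  d=-]
3: R B0 -> L0 miss  d=-]
4: W B4 -> L0 miss  d=D]
5: W B5 -> L1 miss  d=D]
6: R B5 -> L1 hit  d=D]
7: W B5 -> L1 hit  d=D]
8: W B8 -> L0 miss wb->B4  d=D]
9: R B8 -> L0 hit  d=D]
10: R B5 -> L1 hit  d=D]
11: R B5 -> L1 hit  d=D]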